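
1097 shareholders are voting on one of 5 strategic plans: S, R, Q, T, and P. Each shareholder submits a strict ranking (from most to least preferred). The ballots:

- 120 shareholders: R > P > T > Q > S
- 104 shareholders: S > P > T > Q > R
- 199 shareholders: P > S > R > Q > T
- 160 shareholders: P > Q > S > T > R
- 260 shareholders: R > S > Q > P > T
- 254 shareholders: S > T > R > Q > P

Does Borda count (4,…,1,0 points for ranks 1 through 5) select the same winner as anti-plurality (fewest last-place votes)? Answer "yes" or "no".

Borda — scores: S 3129, R 2426, Q 1677, T 1370, P 2368. Winner: S.
Anti-plurality — last-place votes: S 120, R 264, Q 0, T 459, P 254. Winner: Q.
The two methods disagree.

no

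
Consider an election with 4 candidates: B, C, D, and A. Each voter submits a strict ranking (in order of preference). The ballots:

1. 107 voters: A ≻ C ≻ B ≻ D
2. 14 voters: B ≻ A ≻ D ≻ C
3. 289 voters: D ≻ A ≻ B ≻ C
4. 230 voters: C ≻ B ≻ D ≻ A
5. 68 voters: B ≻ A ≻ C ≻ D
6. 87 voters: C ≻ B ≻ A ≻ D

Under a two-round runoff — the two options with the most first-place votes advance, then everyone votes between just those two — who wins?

C

Round 1 first-place votes: B 82, C 317, D 289, A 107.
C and D advance.
Runoff: C is preferred to D by 492 voters; D by 303.
C wins the runoff.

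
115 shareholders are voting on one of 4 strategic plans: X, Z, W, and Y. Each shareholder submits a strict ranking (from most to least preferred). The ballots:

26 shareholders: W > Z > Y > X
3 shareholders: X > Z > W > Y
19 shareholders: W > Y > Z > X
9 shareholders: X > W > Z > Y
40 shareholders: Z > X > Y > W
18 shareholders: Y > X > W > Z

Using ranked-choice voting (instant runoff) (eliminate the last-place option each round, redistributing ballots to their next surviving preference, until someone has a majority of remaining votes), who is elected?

W

Round 1: X 12, Z 40, W 45, Y 18. Eliminate X.
Round 2: Z 43, W 54, Y 18. Eliminate Y.
Round 3: Z 43, W 72. W has a majority.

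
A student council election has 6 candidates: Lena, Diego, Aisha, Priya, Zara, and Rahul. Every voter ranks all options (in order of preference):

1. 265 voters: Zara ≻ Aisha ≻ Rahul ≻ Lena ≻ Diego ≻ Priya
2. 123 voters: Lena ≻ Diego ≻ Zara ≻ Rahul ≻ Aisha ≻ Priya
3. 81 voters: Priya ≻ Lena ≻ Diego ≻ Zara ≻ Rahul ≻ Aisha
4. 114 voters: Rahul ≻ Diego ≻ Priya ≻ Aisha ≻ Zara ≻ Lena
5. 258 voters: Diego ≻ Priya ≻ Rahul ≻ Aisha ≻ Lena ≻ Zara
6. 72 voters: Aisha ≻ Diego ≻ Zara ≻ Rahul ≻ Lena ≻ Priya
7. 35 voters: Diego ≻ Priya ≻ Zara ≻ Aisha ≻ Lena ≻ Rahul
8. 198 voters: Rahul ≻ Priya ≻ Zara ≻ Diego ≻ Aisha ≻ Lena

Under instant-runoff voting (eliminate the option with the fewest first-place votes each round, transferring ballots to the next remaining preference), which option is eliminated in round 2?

Round 1: Lena 123, Diego 293, Aisha 72, Priya 81, Zara 265, Rahul 312. Eliminate Aisha.
Round 2: Lena 123, Diego 365, Priya 81, Zara 265, Rahul 312. Eliminate Priya.

Priya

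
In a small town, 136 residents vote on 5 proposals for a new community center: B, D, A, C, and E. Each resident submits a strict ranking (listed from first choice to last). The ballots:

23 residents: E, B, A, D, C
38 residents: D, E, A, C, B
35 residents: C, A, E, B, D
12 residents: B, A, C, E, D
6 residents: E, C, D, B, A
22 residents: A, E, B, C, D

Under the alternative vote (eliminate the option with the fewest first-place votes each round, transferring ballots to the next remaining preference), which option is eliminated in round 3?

D

Round 1: B 12, D 38, A 22, C 35, E 29. Eliminate B.
Round 2: D 38, A 34, C 35, E 29. Eliminate E.
Round 3: D 38, A 57, C 41. Eliminate D.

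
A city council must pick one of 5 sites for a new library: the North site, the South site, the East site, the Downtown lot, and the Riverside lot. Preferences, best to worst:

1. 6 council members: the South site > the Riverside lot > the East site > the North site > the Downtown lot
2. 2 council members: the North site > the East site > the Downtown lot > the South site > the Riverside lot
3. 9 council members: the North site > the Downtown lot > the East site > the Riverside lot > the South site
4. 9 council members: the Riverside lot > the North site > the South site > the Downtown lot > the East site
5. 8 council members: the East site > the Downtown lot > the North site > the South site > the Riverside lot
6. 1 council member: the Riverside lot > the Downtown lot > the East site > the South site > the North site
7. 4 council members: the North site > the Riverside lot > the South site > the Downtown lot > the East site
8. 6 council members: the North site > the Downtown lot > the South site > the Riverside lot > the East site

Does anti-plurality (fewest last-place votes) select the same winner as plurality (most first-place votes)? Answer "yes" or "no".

Anti-plurality — last-place votes: the North site 1, the South site 9, the East site 19, the Downtown lot 6, the Riverside lot 10. Winner: the North site.
Plurality — first-place votes: the North site 21, the South site 6, the East site 8, the Downtown lot 0, the Riverside lot 10. Winner: the North site.
The two methods agree.

yes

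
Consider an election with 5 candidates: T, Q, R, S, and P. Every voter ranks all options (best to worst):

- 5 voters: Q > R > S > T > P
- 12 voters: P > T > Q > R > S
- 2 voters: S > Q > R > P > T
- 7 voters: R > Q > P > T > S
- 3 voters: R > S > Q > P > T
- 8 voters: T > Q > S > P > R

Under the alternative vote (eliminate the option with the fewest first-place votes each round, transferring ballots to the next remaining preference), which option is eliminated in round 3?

T

Round 1: T 8, Q 5, R 10, S 2, P 12. Eliminate S.
Round 2: T 8, Q 7, R 10, P 12. Eliminate Q.
Round 3: T 8, R 17, P 12. Eliminate T.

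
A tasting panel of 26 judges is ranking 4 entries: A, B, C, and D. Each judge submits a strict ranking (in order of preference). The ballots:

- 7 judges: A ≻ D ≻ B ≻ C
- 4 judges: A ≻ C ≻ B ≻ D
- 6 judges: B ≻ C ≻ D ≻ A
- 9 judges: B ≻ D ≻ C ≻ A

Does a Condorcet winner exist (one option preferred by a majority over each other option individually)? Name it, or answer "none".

B

B vs A: 15–11 for B.
B vs C: 22–4 for B.
B vs D: 19–7 for B.
B beats every other option head-to-head.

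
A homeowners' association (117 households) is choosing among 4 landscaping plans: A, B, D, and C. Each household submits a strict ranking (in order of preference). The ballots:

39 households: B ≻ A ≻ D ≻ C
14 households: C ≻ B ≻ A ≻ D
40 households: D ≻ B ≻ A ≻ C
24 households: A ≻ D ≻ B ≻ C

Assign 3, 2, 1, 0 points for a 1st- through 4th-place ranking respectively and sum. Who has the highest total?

A: 39·2 + 14·1 + 40·1 + 24·3 = 204
B: 39·3 + 14·2 + 40·2 + 24·1 = 249
D: 39·1 + 14·0 + 40·3 + 24·2 = 207
C: 39·0 + 14·3 + 40·0 + 24·0 = 42
B has the highest Borda score (249).

B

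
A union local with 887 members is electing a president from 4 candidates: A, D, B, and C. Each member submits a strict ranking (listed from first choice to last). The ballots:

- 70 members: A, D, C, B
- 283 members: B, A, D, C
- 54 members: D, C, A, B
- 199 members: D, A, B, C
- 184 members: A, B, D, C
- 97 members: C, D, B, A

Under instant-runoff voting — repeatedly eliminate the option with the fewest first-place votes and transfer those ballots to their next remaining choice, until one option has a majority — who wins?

B

Round 1: A 254, D 253, B 283, C 97. Eliminate C.
Round 2: A 254, D 350, B 283. Eliminate A.
Round 3: D 420, B 467. B has a majority.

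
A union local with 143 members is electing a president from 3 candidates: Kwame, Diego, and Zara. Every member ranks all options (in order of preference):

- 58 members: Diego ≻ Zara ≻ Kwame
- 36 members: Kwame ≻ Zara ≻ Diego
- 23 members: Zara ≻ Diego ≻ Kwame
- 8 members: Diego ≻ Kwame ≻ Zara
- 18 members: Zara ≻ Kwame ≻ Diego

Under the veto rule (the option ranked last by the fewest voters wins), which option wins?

Zara

Last-place votes: Kwame 81, Diego 54, Zara 8.
Zara is ranked last by the fewest voters, so Zara wins.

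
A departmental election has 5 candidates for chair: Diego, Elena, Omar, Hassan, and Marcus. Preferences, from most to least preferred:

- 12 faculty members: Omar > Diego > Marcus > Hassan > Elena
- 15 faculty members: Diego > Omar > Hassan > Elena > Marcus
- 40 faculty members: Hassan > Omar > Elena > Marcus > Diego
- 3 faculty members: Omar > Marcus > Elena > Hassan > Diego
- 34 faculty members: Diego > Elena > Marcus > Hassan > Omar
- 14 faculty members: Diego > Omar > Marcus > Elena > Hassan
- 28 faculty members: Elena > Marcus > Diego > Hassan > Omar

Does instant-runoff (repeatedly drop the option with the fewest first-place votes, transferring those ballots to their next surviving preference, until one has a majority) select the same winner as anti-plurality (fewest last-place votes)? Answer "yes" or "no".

no

Instant-runoff — R1 Diego 63, Elena 28, Omar 15, Hassan 40, Marcus 0 (Marcus out); R2 Diego 63, Elena 28, Omar 15, Hassan 40 (Omar out); R3 Diego 75, Elena 31, Hassan 40 (Diego winner). Winner: Diego.
Anti-plurality — last-place votes: Diego 43, Elena 12, Omar 62, Hassan 14, Marcus 15. Winner: Elena.
The two methods disagree.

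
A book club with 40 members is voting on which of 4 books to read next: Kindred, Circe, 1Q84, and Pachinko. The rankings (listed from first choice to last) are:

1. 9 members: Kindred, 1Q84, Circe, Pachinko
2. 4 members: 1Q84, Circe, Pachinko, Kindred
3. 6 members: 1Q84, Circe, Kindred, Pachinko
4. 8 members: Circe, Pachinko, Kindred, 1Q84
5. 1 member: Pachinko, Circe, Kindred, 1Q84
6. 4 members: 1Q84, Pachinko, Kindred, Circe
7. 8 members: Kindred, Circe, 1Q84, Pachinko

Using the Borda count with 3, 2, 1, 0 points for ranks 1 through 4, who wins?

Circe

Kindred: 9·3 + 4·0 + 6·1 + 8·1 + 1·1 + 4·1 + 8·3 = 70
Circe: 9·1 + 4·2 + 6·2 + 8·3 + 1·2 + 4·0 + 8·2 = 71
1Q84: 9·2 + 4·3 + 6·3 + 8·0 + 1·0 + 4·3 + 8·1 = 68
Pachinko: 9·0 + 4·1 + 6·0 + 8·2 + 1·3 + 4·2 + 8·0 = 31
Circe has the highest Borda score (71).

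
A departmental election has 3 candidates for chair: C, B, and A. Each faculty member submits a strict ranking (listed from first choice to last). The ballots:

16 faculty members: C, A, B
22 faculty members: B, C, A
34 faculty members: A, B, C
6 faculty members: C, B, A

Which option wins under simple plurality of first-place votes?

A

First-place votes: C 22, B 22, A 34.
A has the most first-place votes.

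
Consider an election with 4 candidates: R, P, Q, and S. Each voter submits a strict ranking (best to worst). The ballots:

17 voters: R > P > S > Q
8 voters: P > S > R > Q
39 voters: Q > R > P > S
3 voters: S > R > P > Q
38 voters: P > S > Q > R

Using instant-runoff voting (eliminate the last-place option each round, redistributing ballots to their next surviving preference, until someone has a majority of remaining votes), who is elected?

P

Round 1: R 17, P 46, Q 39, S 3. Eliminate S.
Round 2: R 20, P 46, Q 39. Eliminate R.
Round 3: P 66, Q 39. P has a majority.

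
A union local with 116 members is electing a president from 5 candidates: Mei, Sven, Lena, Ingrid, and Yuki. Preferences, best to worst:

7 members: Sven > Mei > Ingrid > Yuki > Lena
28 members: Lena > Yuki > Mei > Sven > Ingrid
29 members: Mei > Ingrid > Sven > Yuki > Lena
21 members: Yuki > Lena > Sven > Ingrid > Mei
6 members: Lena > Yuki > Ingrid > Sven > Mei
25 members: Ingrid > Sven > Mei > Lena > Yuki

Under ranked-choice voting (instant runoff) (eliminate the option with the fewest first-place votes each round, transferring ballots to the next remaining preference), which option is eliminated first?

Round 1: Mei 29, Sven 7, Lena 34, Ingrid 25, Yuki 21. Eliminate Sven.

Sven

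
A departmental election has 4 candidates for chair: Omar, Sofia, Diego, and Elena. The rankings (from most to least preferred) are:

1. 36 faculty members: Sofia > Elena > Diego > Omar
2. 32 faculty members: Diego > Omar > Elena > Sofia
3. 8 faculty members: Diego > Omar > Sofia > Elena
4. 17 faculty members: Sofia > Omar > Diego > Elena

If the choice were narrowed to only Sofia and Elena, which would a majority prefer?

Voters preferring Sofia to Elena: 61; preferring Elena to Sofia: 32.
Sofia wins the head-to-head.

Sofia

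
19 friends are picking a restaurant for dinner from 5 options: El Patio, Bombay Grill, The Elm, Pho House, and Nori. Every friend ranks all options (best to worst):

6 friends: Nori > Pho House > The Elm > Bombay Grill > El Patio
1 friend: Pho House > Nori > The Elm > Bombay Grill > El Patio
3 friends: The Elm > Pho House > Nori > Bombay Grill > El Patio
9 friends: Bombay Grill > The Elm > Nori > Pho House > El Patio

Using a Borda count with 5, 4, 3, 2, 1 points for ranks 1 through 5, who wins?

El Patio: 6·1 + 1·1 + 3·1 + 9·1 = 19
Bombay Grill: 6·2 + 1·2 + 3·2 + 9·5 = 65
The Elm: 6·3 + 1·3 + 3·5 + 9·4 = 72
Pho House: 6·4 + 1·5 + 3·4 + 9·2 = 59
Nori: 6·5 + 1·4 + 3·3 + 9·3 = 70
The Elm has the highest Borda score (72).

The Elm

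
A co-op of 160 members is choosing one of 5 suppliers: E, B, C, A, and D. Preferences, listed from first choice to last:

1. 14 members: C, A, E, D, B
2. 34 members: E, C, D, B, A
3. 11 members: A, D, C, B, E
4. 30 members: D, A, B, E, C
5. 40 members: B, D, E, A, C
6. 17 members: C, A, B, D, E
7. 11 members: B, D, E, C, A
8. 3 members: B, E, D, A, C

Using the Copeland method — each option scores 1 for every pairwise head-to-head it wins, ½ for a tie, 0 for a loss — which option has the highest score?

D

E: beats C and A; loses to B and D → score 2.
B: beats E, C, and A; loses to D → score 3.
C: loses to E, B, A, and D → score 0.
A: beats C; loses to E, B, and D → score 1.
D: beats E, B, C, and A → score 4.
D has the best pairwise record.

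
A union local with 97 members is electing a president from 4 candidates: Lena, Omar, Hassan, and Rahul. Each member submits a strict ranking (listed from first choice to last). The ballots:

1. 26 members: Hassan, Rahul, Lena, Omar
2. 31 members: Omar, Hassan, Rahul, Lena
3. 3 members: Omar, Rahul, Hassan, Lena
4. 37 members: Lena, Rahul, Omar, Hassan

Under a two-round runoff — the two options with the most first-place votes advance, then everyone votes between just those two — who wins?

Lena

Round 1 first-place votes: Lena 37, Omar 34, Hassan 26, Rahul 0.
Lena and Omar advance.
Runoff: Lena is preferred to Omar by 63 voters; Omar by 34.
Lena wins the runoff.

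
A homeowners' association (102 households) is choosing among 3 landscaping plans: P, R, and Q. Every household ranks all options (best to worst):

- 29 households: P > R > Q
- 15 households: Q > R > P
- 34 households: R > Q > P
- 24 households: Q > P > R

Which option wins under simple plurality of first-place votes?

Q

First-place votes: P 29, R 34, Q 39.
Q has the most first-place votes.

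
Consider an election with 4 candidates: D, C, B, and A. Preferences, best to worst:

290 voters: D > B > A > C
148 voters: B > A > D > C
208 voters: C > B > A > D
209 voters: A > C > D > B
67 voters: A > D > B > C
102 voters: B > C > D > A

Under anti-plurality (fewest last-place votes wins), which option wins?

A

Last-place votes: D 208, C 505, B 209, A 102.
A is ranked last by the fewest voters, so A wins.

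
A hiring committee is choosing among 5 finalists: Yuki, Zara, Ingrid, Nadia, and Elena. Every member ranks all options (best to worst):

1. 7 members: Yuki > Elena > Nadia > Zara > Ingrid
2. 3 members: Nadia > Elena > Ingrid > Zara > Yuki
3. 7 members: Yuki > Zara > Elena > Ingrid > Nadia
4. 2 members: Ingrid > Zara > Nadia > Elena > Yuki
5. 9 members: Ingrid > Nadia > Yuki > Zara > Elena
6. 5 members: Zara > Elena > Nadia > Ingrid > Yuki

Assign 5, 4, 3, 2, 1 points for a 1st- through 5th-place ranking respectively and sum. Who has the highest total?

Yuki: 7·5 + 3·1 + 7·5 + 2·1 + 9·3 + 5·1 = 107
Zara: 7·2 + 3·2 + 7·4 + 2·4 + 9·2 + 5·5 = 99
Ingrid: 7·1 + 3·3 + 7·2 + 2·5 + 9·5 + 5·2 = 95
Nadia: 7·3 + 3·5 + 7·1 + 2·3 + 9·4 + 5·3 = 100
Elena: 7·4 + 3·4 + 7·3 + 2·2 + 9·1 + 5·4 = 94
Yuki has the highest Borda score (107).

Yuki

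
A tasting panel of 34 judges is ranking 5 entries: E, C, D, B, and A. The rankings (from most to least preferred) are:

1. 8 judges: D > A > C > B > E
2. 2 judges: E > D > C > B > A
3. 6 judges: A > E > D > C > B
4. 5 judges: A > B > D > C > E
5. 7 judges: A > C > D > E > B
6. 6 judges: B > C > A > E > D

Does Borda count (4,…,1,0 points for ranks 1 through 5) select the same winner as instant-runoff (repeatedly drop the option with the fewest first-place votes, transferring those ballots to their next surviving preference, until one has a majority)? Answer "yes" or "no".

Borda — scores: E 39, C 70, D 74, B 49, A 108. Winner: A.
Instant-runoff — R1 E 2, C 0, D 8, B 6, A 18 (A winner). Winner: A.
The two methods agree.

yes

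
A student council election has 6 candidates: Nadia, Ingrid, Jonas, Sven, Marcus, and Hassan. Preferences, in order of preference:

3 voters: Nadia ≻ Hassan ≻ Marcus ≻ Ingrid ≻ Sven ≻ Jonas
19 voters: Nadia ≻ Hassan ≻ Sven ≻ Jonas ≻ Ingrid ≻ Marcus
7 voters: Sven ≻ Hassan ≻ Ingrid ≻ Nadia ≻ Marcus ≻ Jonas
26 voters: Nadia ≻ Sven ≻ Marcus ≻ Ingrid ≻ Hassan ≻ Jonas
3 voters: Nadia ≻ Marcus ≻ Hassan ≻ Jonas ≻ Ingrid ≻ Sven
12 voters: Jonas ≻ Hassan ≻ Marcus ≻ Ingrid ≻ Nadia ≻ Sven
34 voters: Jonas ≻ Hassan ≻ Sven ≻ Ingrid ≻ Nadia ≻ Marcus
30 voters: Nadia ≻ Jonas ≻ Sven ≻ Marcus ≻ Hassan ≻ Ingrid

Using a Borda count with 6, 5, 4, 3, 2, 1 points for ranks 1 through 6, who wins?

Nadia

Nadia: 3·6 + 19·6 + 7·3 + 26·6 + 3·6 + 12·2 + 34·2 + 30·6 = 599
Ingrid: 3·3 + 19·2 + 7·4 + 26·3 + 3·2 + 12·3 + 34·3 + 30·1 = 327
Jonas: 3·1 + 19·3 + 7·1 + 26·1 + 3·3 + 12·6 + 34·6 + 30·5 = 528
Sven: 3·2 + 19·4 + 7·6 + 26·5 + 3·1 + 12·1 + 34·4 + 30·4 = 525
Marcus: 3·4 + 19·1 + 7·2 + 26·4 + 3·5 + 12·4 + 34·1 + 30·3 = 336
Hassan: 3·5 + 19·5 + 7·5 + 26·2 + 3·4 + 12·5 + 34·5 + 30·2 = 499
Nadia has the highest Borda score (599).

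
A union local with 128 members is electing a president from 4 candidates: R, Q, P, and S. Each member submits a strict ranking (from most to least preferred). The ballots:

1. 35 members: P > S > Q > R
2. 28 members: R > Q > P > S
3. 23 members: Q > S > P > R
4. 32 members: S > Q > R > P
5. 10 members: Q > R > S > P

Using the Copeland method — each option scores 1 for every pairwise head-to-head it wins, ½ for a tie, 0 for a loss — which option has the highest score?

R: beats P; loses to Q and S → score 1.
Q: beats R and P; loses to S → score 2.
P: loses to R, Q, and S → score 0.
S: beats R, Q, and P → score 3.
S has the best pairwise record.

S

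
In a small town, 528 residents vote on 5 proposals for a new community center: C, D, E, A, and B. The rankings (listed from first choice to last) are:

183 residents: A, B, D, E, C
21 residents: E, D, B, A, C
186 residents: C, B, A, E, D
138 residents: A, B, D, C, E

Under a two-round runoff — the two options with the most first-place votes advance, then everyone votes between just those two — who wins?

Round 1 first-place votes: C 186, D 0, E 21, A 321, B 0.
A and C advance.
Runoff: A is preferred to C by 342 voters; C by 186.
A wins the runoff.

A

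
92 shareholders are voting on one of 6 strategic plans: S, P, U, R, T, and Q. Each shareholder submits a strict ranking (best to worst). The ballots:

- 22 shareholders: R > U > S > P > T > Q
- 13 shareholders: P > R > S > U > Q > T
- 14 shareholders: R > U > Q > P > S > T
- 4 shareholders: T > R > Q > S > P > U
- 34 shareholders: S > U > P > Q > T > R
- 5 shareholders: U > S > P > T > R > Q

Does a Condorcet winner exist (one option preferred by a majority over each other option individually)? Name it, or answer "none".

Checking pairwise contests:
R beats S 53–39.
S beats P 65–27.
S beats U 51–41.
P beats R 52–40.
S beats T 88–4.
S beats Q 74–18.
Every option loses at least one head-to-head, so there is no Condorcet winner.

none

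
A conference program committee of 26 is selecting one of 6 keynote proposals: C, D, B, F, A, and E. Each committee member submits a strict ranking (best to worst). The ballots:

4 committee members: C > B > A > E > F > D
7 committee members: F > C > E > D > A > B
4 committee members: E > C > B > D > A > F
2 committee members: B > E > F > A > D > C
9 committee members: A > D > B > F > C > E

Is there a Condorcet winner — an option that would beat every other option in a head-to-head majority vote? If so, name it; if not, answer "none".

Checking pairwise contests:
F beats C 18–8.
C beats D 15–11.
C beats B 15–11.
B beats F 19–7.
C beats A 15–11.
C beats E 20–6.
Every option loses at least one head-to-head, so there is no Condorcet winner.

none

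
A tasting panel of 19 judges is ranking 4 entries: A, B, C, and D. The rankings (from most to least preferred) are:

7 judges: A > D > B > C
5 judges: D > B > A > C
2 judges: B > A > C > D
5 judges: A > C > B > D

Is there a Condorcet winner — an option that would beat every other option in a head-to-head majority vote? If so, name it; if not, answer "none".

A

A vs B: 12–7 for A.
A vs C: 19–0 for A.
A vs D: 14–5 for A.
A beats every other option head-to-head.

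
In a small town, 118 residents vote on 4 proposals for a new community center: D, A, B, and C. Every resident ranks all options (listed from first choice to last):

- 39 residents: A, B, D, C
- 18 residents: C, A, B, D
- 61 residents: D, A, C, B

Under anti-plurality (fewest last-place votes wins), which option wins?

Last-place votes: D 18, A 0, B 61, C 39.
A is ranked last by the fewest voters, so A wins.

A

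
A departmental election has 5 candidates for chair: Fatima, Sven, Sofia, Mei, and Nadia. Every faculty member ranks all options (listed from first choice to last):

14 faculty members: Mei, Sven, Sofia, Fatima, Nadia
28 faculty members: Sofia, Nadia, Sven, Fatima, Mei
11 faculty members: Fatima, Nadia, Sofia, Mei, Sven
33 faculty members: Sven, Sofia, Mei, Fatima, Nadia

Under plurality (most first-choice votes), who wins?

First-place votes: Fatima 11, Sven 33, Sofia 28, Mei 14, Nadia 0.
Sven has the most first-place votes.

Sven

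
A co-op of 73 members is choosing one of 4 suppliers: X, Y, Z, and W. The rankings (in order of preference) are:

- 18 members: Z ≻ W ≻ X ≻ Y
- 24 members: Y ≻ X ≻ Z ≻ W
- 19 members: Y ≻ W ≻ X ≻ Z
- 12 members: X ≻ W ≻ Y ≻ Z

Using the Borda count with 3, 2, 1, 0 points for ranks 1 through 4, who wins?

X: 18·1 + 24·2 + 19·1 + 12·3 = 121
Y: 18·0 + 24·3 + 19·3 + 12·1 = 141
Z: 18·3 + 24·1 + 19·0 + 12·0 = 78
W: 18·2 + 24·0 + 19·2 + 12·2 = 98
Y has the highest Borda score (141).

Y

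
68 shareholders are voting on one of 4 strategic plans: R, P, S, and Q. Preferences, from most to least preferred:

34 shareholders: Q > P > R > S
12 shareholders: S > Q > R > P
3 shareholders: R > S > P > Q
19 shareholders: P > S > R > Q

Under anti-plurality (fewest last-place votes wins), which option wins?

Last-place votes: R 0, P 12, S 34, Q 22.
R is ranked last by the fewest voters, so R wins.

R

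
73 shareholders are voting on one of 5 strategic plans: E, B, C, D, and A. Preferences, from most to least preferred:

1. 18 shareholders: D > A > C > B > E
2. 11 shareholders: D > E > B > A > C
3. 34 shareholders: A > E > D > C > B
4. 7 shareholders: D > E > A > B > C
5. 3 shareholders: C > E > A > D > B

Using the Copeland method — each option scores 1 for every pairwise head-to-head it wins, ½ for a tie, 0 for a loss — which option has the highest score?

A

E: beats B, C, and D; loses to A → score 3.
B: loses to E, C, D, and A → score 0.
C: beats B; loses to E, D, and A → score 1.
D: beats B and C; loses to E and A → score 2.
A: beats E, B, C, and D → score 4.
A has the best pairwise record.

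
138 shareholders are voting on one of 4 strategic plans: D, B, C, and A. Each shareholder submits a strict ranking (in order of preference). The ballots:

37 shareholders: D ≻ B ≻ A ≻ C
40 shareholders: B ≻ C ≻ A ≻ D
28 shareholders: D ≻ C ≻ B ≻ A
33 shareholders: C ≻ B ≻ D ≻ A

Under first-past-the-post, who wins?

First-place votes: D 65, B 40, C 33, A 0.
D has the most first-place votes.

D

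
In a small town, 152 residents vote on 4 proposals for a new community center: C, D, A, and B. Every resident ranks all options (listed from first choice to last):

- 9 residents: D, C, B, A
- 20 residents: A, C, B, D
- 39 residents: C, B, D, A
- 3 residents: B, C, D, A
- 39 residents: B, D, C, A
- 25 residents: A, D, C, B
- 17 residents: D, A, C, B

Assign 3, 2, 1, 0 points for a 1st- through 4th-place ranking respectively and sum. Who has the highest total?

C: 9·2 + 20·2 + 39·3 + 3·2 + 39·1 + 25·1 + 17·1 = 262
D: 9·3 + 20·0 + 39·1 + 3·1 + 39·2 + 25·2 + 17·3 = 248
A: 9·0 + 20·3 + 39·0 + 3·0 + 39·0 + 25·3 + 17·2 = 169
B: 9·1 + 20·1 + 39·2 + 3·3 + 39·3 + 25·0 + 17·0 = 233
C has the highest Borda score (262).

C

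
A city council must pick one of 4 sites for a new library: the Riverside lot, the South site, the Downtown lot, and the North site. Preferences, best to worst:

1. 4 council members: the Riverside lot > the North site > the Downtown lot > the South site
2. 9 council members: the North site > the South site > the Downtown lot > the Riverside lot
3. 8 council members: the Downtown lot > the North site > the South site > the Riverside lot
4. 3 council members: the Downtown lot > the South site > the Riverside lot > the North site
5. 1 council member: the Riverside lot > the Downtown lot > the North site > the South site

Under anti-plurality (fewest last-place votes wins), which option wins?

the Downtown lot

Last-place votes: the Riverside lot 17, the South site 5, the Downtown lot 0, the North site 3.
the Downtown lot is ranked last by the fewest voters, so the Downtown lot wins.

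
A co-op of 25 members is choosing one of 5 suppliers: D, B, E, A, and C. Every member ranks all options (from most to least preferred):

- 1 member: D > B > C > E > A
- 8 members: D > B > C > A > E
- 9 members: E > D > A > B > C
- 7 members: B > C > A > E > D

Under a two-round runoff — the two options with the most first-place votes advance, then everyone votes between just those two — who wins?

E

Round 1 first-place votes: D 9, B 7, E 9, A 0, C 0.
E and D advance.
Runoff: E is preferred to D by 16 voters; D by 9.
E wins the runoff.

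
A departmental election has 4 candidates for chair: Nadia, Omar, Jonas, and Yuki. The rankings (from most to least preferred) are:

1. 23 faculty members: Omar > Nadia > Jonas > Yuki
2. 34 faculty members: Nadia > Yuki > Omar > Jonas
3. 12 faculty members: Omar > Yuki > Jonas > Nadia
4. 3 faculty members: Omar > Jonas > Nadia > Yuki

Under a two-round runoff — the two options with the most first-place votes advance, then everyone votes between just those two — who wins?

Omar

Round 1 first-place votes: Nadia 34, Omar 38, Jonas 0, Yuki 0.
Omar and Nadia advance.
Runoff: Omar is preferred to Nadia by 38 voters; Nadia by 34.
Omar wins the runoff.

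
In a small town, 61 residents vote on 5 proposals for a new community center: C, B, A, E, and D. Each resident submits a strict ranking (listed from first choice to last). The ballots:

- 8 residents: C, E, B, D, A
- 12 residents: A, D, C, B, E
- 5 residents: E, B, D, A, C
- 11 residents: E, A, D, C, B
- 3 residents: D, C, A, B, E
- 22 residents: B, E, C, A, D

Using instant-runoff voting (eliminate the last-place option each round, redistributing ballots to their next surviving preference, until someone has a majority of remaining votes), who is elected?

B

Round 1: C 8, B 22, A 12, E 16, D 3. Eliminate D.
Round 2: C 11, B 22, A 12, E 16. Eliminate C.
Round 3: B 22, A 15, E 24. Eliminate A.
Round 4: B 37, E 24. B has a majority.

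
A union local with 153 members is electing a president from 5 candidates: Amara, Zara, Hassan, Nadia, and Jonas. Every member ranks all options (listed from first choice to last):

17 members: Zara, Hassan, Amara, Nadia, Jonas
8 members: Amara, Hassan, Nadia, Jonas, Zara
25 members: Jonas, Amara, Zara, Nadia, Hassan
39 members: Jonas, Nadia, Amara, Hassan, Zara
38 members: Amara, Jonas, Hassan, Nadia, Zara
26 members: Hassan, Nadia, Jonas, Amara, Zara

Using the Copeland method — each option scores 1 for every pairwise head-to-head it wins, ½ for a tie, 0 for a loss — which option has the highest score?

Amara: beats Zara, Hassan, and Nadia; loses to Jonas → score 3.
Zara: loses to Amara, Hassan, Nadia, and Jonas → score 0.
Hassan: beats Zara and Nadia; loses to Amara and Jonas → score 2.
Nadia: beats Zara; loses to Amara, Hassan, and Jonas → score 1.
Jonas: beats Amara, Zara, Hassan, and Nadia → score 4.
Jonas has the best pairwise record.

Jonas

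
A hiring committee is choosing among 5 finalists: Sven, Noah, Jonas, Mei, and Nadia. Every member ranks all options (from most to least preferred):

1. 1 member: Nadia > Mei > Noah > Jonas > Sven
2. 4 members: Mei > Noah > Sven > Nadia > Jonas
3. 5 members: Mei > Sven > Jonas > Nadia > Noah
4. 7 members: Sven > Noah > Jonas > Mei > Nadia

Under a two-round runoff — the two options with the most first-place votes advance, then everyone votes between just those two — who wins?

Mei

Round 1 first-place votes: Sven 7, Noah 0, Jonas 0, Mei 9, Nadia 1.
Mei and Sven advance.
Runoff: Mei is preferred to Sven by 10 voters; Sven by 7.
Mei wins the runoff.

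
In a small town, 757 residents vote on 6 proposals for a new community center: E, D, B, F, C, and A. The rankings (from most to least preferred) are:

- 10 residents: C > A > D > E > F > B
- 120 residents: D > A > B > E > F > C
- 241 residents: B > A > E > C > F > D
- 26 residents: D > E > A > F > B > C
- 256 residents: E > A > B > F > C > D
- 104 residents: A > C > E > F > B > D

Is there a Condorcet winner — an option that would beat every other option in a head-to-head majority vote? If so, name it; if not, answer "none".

A

A vs E: 475–282 for A.
A vs D: 611–146 for A.
A vs B: 516–241 for A.
A vs F: 757–0 for A.
A vs C: 747–10 for A.
A beats every other option head-to-head.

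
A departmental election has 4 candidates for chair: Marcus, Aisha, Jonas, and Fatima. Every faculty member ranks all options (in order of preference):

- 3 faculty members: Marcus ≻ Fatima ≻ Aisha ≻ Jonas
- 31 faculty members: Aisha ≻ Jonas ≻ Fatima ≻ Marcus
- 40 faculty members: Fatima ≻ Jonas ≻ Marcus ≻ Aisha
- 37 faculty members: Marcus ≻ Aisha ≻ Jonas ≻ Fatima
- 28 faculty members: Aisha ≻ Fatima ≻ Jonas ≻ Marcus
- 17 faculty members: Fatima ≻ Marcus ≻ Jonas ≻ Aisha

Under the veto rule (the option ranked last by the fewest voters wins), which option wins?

Jonas

Last-place votes: Marcus 59, Aisha 57, Jonas 3, Fatima 37.
Jonas is ranked last by the fewest voters, so Jonas wins.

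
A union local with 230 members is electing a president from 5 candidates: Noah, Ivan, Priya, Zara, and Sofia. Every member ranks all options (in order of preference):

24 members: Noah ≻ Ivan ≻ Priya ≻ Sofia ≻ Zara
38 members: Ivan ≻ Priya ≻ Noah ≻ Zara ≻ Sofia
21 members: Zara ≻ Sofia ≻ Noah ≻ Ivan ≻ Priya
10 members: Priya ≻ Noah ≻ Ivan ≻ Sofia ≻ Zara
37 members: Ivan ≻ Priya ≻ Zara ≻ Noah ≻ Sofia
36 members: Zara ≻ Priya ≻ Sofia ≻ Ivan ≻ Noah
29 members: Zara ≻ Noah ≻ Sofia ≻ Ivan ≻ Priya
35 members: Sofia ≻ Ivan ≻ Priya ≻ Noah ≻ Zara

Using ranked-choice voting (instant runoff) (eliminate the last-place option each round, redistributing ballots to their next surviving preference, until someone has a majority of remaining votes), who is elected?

Round 1: Noah 24, Ivan 75, Priya 10, Zara 86, Sofia 35. Eliminate Priya.
Round 2: Noah 34, Ivan 75, Zara 86, Sofia 35. Eliminate Noah.
Round 3: Ivan 109, Zara 86, Sofia 35. Eliminate Sofia.
Round 4: Ivan 144, Zara 86. Ivan has a majority.

Ivan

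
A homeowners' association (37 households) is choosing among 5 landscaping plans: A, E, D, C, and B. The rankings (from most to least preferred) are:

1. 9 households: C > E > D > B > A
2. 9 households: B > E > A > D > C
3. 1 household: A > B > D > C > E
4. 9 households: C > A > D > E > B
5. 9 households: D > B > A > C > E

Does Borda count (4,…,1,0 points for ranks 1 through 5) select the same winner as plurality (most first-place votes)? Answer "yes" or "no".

Borda — scores: A 67, E 63, D 83, C 82, B 75. Winner: D.
Plurality — first-place votes: A 1, E 0, D 9, C 18, B 9. Winner: C.
The two methods disagree.

no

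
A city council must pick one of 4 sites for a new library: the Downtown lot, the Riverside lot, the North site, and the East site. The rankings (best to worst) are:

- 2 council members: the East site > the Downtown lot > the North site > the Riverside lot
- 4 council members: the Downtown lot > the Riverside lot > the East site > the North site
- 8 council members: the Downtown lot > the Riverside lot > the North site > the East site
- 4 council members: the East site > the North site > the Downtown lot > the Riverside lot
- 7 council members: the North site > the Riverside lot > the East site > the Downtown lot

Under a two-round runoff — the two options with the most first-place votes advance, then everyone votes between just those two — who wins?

Round 1 first-place votes: the Downtown lot 12, the Riverside lot 0, the North site 7, the East site 6.
the Downtown lot and the North site advance.
Runoff: the Downtown lot is preferred to the North site by 14 voters; the North site by 11.
the Downtown lot wins the runoff.

the Downtown lot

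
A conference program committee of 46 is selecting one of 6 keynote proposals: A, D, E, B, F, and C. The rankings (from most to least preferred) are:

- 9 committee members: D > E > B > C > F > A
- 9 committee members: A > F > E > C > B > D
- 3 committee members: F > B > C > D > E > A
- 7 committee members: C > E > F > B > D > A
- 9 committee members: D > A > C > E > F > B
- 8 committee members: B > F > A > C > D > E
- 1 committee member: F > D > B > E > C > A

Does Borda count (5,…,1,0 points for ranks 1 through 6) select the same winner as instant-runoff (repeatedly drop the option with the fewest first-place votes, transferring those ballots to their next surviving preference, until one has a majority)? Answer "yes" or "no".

Borda — scores: A 105, D 115, E 114, B 105, F 127, C 124. Winner: F.
Instant-runoff — R1 A 9, D 18, E 0, B 8, F 4, C 7 (E out); R2 A 9, D 18, B 8, F 4, C 7 (F out); R3 A 9, D 19, B 11, C 7 (C out); R4 A 9, D 19, B 18 (A out); R5 D 19, B 27 (B winner). Winner: B.
The two methods disagree.

no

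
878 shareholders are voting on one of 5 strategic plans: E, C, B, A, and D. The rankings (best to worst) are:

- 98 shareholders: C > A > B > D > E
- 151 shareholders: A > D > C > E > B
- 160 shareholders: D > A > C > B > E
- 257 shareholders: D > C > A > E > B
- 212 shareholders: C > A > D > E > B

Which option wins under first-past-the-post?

D

First-place votes: E 0, C 310, B 0, A 151, D 417.
D has the most first-place votes.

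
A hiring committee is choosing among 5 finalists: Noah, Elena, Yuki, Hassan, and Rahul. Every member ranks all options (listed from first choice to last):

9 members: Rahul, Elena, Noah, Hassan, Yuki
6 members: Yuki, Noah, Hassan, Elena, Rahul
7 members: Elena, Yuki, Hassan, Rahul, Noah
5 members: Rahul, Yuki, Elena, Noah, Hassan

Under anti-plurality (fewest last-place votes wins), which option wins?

Last-place votes: Noah 7, Elena 0, Yuki 9, Hassan 5, Rahul 6.
Elena is ranked last by the fewest voters, so Elena wins.

Elena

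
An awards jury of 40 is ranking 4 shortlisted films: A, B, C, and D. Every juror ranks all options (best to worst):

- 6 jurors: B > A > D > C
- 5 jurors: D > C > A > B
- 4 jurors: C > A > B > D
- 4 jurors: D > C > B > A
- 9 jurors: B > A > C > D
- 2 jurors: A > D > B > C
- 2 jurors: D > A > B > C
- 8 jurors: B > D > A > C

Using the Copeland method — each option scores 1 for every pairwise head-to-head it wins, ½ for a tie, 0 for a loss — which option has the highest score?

B

A: beats C and D; loses to B → score 2.
B: beats A, C, and D → score 3.
C: loses to A, B, and D → score 0.
D: beats C; loses to A and B → score 1.
B has the best pairwise record.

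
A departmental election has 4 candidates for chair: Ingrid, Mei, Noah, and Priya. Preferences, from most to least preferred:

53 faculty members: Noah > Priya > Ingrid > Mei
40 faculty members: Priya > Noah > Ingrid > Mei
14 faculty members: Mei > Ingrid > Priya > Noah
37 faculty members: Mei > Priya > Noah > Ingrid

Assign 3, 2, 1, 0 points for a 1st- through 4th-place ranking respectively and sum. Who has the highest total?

Ingrid: 53·1 + 40·1 + 14·2 + 37·0 = 121
Mei: 53·0 + 40·0 + 14·3 + 37·3 = 153
Noah: 53·3 + 40·2 + 14·0 + 37·1 = 276
Priya: 53·2 + 40·3 + 14·1 + 37·2 = 314
Priya has the highest Borda score (314).

Priya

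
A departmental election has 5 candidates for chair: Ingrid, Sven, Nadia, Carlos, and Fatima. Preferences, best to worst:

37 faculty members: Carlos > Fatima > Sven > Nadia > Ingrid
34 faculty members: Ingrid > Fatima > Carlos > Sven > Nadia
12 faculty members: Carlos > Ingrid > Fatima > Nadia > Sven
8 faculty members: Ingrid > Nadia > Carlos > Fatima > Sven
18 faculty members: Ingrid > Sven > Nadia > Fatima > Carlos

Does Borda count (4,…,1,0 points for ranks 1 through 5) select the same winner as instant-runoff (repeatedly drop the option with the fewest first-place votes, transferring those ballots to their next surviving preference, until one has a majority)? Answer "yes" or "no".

Borda — scores: Ingrid 276, Sven 162, Nadia 109, Carlos 280, Fatima 263. Winner: Carlos.
Instant-runoff — R1 Ingrid 60, Sven 0, Nadia 0, Carlos 49, Fatima 0 (Ingrid winner). Winner: Ingrid.
The two methods disagree.

no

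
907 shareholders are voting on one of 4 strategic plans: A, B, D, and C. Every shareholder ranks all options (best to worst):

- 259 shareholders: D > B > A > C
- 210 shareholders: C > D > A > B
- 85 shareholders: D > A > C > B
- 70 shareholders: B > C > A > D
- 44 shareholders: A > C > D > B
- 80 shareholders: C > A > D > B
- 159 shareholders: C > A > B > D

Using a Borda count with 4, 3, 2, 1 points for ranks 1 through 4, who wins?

A: 259·2 + 210·2 + 85·3 + 70·2 + 44·4 + 80·3 + 159·3 = 2226
B: 259·3 + 210·1 + 85·1 + 70·4 + 44·1 + 80·1 + 159·2 = 1794
D: 259·4 + 210·3 + 85·4 + 70·1 + 44·2 + 80·2 + 159·1 = 2483
C: 259·1 + 210·4 + 85·2 + 70·3 + 44·3 + 80·4 + 159·4 = 2567
C has the highest Borda score (2567).

C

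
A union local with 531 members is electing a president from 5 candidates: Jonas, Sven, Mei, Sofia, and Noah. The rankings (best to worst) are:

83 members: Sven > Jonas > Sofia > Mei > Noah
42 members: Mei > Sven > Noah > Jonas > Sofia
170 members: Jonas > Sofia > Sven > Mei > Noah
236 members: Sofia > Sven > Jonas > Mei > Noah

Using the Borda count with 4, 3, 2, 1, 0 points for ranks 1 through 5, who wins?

Sofia

Jonas: 83·3 + 42·1 + 170·4 + 236·2 = 1443
Sven: 83·4 + 42·3 + 170·2 + 236·3 = 1506
Mei: 83·1 + 42·4 + 170·1 + 236·1 = 657
Sofia: 83·2 + 42·0 + 170·3 + 236·4 = 1620
Noah: 83·0 + 42·2 + 170·0 + 236·0 = 84
Sofia has the highest Borda score (1620).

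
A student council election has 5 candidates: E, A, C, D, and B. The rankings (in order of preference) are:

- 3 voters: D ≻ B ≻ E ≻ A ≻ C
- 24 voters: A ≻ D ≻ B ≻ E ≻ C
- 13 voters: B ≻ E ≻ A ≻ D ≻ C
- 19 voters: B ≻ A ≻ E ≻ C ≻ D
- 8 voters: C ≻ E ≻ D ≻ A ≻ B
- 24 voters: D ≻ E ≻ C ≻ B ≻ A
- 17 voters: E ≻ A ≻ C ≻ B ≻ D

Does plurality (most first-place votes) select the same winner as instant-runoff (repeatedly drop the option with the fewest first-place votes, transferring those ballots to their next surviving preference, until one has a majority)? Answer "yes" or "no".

Plurality — first-place votes: E 17, A 24, C 8, D 27, B 32. Winner: B.
Instant-runoff — R1 E 17, A 24, C 8, D 27, B 32 (C out); R2 E 25, A 24, D 27, B 32 (A out); R3 E 25, D 51, B 32 (E out); R4 D 59, B 49 (D winner). Winner: D.
The two methods disagree.

no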